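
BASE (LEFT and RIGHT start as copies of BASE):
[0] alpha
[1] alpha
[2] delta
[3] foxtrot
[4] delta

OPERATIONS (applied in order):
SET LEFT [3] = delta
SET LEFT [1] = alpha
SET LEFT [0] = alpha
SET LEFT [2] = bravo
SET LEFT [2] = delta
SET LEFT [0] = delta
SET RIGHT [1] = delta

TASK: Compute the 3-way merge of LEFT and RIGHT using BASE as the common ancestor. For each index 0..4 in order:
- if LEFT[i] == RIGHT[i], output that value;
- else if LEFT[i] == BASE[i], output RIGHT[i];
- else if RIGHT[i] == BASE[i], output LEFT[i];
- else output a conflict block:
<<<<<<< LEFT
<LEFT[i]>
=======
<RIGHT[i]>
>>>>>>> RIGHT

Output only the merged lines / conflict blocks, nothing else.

Answer: delta
delta
delta
delta
delta

Derivation:
Final LEFT:  [delta, alpha, delta, delta, delta]
Final RIGHT: [alpha, delta, delta, foxtrot, delta]
i=0: L=delta, R=alpha=BASE -> take LEFT -> delta
i=1: L=alpha=BASE, R=delta -> take RIGHT -> delta
i=2: L=delta R=delta -> agree -> delta
i=3: L=delta, R=foxtrot=BASE -> take LEFT -> delta
i=4: L=delta R=delta -> agree -> delta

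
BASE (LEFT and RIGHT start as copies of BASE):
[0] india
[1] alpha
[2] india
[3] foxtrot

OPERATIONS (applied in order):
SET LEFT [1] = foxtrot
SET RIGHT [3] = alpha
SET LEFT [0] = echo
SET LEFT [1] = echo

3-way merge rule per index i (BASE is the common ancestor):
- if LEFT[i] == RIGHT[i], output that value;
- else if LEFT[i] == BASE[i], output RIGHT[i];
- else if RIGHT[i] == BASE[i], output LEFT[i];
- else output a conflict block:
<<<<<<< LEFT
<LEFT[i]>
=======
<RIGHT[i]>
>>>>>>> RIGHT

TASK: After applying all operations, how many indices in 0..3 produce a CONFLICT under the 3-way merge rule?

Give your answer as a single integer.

Final LEFT:  [echo, echo, india, foxtrot]
Final RIGHT: [india, alpha, india, alpha]
i=0: L=echo, R=india=BASE -> take LEFT -> echo
i=1: L=echo, R=alpha=BASE -> take LEFT -> echo
i=2: L=india R=india -> agree -> india
i=3: L=foxtrot=BASE, R=alpha -> take RIGHT -> alpha
Conflict count: 0

Answer: 0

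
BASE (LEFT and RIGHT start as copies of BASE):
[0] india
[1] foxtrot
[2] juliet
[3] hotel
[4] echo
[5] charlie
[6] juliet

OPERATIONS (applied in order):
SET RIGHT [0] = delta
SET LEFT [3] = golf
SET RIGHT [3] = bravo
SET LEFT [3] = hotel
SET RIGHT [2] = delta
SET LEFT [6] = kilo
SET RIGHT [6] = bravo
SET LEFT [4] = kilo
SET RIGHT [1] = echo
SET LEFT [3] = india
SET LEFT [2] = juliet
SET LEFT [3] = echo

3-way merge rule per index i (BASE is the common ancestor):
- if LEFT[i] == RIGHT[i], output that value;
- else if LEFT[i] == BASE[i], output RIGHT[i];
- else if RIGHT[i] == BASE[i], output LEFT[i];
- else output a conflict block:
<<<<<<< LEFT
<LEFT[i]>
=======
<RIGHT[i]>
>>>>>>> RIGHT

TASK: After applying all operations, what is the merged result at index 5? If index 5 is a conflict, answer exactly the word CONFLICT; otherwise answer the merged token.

Answer: charlie

Derivation:
Final LEFT:  [india, foxtrot, juliet, echo, kilo, charlie, kilo]
Final RIGHT: [delta, echo, delta, bravo, echo, charlie, bravo]
i=0: L=india=BASE, R=delta -> take RIGHT -> delta
i=1: L=foxtrot=BASE, R=echo -> take RIGHT -> echo
i=2: L=juliet=BASE, R=delta -> take RIGHT -> delta
i=3: BASE=hotel L=echo R=bravo all differ -> CONFLICT
i=4: L=kilo, R=echo=BASE -> take LEFT -> kilo
i=5: L=charlie R=charlie -> agree -> charlie
i=6: BASE=juliet L=kilo R=bravo all differ -> CONFLICT
Index 5 -> charlie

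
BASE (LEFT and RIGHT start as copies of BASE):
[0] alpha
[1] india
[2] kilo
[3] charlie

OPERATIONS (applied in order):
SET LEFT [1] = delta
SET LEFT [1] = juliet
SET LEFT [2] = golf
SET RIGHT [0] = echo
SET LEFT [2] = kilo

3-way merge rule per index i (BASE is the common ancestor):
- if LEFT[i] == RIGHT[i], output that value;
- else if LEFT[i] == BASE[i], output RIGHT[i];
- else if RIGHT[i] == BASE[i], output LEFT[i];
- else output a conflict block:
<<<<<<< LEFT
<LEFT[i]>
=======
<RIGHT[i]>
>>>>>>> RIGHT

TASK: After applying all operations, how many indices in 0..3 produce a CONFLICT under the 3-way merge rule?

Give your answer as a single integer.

Final LEFT:  [alpha, juliet, kilo, charlie]
Final RIGHT: [echo, india, kilo, charlie]
i=0: L=alpha=BASE, R=echo -> take RIGHT -> echo
i=1: L=juliet, R=india=BASE -> take LEFT -> juliet
i=2: L=kilo R=kilo -> agree -> kilo
i=3: L=charlie R=charlie -> agree -> charlie
Conflict count: 0

Answer: 0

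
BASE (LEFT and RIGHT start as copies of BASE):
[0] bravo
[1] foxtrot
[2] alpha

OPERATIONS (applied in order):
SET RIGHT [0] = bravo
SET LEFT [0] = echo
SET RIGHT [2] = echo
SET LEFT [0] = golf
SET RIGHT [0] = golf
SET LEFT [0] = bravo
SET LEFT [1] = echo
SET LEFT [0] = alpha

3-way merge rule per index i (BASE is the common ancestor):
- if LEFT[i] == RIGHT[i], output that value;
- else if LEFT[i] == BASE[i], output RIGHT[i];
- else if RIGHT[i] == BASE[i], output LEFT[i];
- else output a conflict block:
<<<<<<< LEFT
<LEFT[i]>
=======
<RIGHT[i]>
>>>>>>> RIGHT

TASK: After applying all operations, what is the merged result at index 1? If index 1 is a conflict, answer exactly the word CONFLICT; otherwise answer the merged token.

Answer: echo

Derivation:
Final LEFT:  [alpha, echo, alpha]
Final RIGHT: [golf, foxtrot, echo]
i=0: BASE=bravo L=alpha R=golf all differ -> CONFLICT
i=1: L=echo, R=foxtrot=BASE -> take LEFT -> echo
i=2: L=alpha=BASE, R=echo -> take RIGHT -> echo
Index 1 -> echo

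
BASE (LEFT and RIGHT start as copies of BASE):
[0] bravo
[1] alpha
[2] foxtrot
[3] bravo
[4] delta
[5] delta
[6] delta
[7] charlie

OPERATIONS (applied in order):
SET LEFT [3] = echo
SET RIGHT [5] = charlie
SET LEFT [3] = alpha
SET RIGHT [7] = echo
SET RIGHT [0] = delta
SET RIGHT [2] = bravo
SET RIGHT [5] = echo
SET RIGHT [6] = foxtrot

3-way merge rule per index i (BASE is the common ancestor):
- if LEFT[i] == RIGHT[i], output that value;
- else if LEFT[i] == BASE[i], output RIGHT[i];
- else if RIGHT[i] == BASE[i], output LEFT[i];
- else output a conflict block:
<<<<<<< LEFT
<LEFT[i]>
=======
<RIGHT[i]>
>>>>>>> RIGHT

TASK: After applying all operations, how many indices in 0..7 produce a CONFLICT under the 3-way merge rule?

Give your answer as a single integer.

Answer: 0

Derivation:
Final LEFT:  [bravo, alpha, foxtrot, alpha, delta, delta, delta, charlie]
Final RIGHT: [delta, alpha, bravo, bravo, delta, echo, foxtrot, echo]
i=0: L=bravo=BASE, R=delta -> take RIGHT -> delta
i=1: L=alpha R=alpha -> agree -> alpha
i=2: L=foxtrot=BASE, R=bravo -> take RIGHT -> bravo
i=3: L=alpha, R=bravo=BASE -> take LEFT -> alpha
i=4: L=delta R=delta -> agree -> delta
i=5: L=delta=BASE, R=echo -> take RIGHT -> echo
i=6: L=delta=BASE, R=foxtrot -> take RIGHT -> foxtrot
i=7: L=charlie=BASE, R=echo -> take RIGHT -> echo
Conflict count: 0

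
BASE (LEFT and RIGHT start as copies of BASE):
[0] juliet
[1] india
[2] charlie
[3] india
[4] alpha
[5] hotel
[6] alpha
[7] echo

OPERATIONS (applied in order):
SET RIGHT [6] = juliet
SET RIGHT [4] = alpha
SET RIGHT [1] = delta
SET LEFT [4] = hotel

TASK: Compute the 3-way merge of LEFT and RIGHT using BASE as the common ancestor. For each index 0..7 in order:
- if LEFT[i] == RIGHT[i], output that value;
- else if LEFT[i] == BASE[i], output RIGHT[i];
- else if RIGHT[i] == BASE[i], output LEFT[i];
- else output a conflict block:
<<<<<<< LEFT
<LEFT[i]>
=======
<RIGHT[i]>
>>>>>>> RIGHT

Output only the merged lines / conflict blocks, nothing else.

Answer: juliet
delta
charlie
india
hotel
hotel
juliet
echo

Derivation:
Final LEFT:  [juliet, india, charlie, india, hotel, hotel, alpha, echo]
Final RIGHT: [juliet, delta, charlie, india, alpha, hotel, juliet, echo]
i=0: L=juliet R=juliet -> agree -> juliet
i=1: L=india=BASE, R=delta -> take RIGHT -> delta
i=2: L=charlie R=charlie -> agree -> charlie
i=3: L=india R=india -> agree -> india
i=4: L=hotel, R=alpha=BASE -> take LEFT -> hotel
i=5: L=hotel R=hotel -> agree -> hotel
i=6: L=alpha=BASE, R=juliet -> take RIGHT -> juliet
i=7: L=echo R=echo -> agree -> echo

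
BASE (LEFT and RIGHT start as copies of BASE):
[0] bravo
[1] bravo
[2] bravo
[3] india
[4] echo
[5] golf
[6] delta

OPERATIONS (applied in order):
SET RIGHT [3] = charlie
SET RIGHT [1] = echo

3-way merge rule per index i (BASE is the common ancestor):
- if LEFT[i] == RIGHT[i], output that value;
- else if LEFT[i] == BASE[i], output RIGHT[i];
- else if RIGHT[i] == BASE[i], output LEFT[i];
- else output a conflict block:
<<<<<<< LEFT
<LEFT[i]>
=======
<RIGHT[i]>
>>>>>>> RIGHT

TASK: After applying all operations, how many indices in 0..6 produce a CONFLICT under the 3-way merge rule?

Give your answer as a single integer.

Final LEFT:  [bravo, bravo, bravo, india, echo, golf, delta]
Final RIGHT: [bravo, echo, bravo, charlie, echo, golf, delta]
i=0: L=bravo R=bravo -> agree -> bravo
i=1: L=bravo=BASE, R=echo -> take RIGHT -> echo
i=2: L=bravo R=bravo -> agree -> bravo
i=3: L=india=BASE, R=charlie -> take RIGHT -> charlie
i=4: L=echo R=echo -> agree -> echo
i=5: L=golf R=golf -> agree -> golf
i=6: L=delta R=delta -> agree -> delta
Conflict count: 0

Answer: 0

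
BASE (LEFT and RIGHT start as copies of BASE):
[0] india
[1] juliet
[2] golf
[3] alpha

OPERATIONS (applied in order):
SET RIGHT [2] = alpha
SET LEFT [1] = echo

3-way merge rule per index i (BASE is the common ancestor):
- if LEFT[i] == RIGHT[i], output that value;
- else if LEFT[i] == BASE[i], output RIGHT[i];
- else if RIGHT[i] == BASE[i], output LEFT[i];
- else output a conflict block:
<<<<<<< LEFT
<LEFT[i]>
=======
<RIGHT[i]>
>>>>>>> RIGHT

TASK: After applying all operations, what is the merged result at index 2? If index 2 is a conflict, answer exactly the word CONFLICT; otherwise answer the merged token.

Answer: alpha

Derivation:
Final LEFT:  [india, echo, golf, alpha]
Final RIGHT: [india, juliet, alpha, alpha]
i=0: L=india R=india -> agree -> india
i=1: L=echo, R=juliet=BASE -> take LEFT -> echo
i=2: L=golf=BASE, R=alpha -> take RIGHT -> alpha
i=3: L=alpha R=alpha -> agree -> alpha
Index 2 -> alpha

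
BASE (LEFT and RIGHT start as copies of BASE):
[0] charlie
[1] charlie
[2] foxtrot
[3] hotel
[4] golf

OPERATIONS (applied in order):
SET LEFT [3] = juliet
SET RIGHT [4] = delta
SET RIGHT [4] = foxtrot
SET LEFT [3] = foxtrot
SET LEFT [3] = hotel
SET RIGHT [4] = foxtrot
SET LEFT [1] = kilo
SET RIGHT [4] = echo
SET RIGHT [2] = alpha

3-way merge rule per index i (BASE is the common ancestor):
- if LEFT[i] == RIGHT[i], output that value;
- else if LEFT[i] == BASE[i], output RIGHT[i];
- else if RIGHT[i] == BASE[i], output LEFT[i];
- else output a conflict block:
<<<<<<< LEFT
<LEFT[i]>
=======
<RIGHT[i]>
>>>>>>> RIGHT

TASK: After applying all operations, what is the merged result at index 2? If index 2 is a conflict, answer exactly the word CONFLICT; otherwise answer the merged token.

Answer: alpha

Derivation:
Final LEFT:  [charlie, kilo, foxtrot, hotel, golf]
Final RIGHT: [charlie, charlie, alpha, hotel, echo]
i=0: L=charlie R=charlie -> agree -> charlie
i=1: L=kilo, R=charlie=BASE -> take LEFT -> kilo
i=2: L=foxtrot=BASE, R=alpha -> take RIGHT -> alpha
i=3: L=hotel R=hotel -> agree -> hotel
i=4: L=golf=BASE, R=echo -> take RIGHT -> echo
Index 2 -> alpha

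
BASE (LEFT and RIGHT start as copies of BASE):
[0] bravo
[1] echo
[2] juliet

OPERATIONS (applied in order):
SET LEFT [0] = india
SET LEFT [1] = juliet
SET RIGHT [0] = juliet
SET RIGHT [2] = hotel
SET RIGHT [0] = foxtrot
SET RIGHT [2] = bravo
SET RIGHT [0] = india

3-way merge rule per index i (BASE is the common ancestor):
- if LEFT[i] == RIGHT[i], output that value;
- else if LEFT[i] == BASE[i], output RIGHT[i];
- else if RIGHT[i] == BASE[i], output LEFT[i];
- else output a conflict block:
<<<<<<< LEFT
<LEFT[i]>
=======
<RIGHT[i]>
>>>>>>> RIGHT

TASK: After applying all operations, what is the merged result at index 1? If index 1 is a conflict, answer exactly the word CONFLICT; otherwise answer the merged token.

Final LEFT:  [india, juliet, juliet]
Final RIGHT: [india, echo, bravo]
i=0: L=india R=india -> agree -> india
i=1: L=juliet, R=echo=BASE -> take LEFT -> juliet
i=2: L=juliet=BASE, R=bravo -> take RIGHT -> bravo
Index 1 -> juliet

Answer: juliet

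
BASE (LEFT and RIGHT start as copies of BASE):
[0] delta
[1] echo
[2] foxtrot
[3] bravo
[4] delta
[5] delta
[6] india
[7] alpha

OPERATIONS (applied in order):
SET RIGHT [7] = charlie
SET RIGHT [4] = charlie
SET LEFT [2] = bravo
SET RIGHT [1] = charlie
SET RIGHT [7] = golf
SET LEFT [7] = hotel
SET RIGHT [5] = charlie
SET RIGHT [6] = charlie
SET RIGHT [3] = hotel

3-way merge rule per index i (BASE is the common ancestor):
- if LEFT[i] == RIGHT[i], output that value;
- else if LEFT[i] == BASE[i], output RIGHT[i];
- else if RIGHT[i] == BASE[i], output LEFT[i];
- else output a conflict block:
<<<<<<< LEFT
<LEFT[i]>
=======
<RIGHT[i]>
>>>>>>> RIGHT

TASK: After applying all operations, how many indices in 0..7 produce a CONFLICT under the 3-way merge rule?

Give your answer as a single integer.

Final LEFT:  [delta, echo, bravo, bravo, delta, delta, india, hotel]
Final RIGHT: [delta, charlie, foxtrot, hotel, charlie, charlie, charlie, golf]
i=0: L=delta R=delta -> agree -> delta
i=1: L=echo=BASE, R=charlie -> take RIGHT -> charlie
i=2: L=bravo, R=foxtrot=BASE -> take LEFT -> bravo
i=3: L=bravo=BASE, R=hotel -> take RIGHT -> hotel
i=4: L=delta=BASE, R=charlie -> take RIGHT -> charlie
i=5: L=delta=BASE, R=charlie -> take RIGHT -> charlie
i=6: L=india=BASE, R=charlie -> take RIGHT -> charlie
i=7: BASE=alpha L=hotel R=golf all differ -> CONFLICT
Conflict count: 1

Answer: 1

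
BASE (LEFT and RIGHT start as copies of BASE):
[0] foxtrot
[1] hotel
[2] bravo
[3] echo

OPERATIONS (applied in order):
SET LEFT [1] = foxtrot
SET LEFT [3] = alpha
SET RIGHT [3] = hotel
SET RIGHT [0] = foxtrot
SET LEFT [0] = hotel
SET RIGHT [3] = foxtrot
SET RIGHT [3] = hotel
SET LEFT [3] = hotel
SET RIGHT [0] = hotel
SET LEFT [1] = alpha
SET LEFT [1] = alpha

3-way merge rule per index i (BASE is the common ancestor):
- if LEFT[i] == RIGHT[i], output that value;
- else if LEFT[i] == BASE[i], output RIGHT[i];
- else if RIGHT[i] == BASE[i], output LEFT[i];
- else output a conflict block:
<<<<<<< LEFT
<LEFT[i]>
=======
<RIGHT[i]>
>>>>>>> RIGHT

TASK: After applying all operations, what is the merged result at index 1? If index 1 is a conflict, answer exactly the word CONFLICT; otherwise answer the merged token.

Answer: alpha

Derivation:
Final LEFT:  [hotel, alpha, bravo, hotel]
Final RIGHT: [hotel, hotel, bravo, hotel]
i=0: L=hotel R=hotel -> agree -> hotel
i=1: L=alpha, R=hotel=BASE -> take LEFT -> alpha
i=2: L=bravo R=bravo -> agree -> bravo
i=3: L=hotel R=hotel -> agree -> hotel
Index 1 -> alpha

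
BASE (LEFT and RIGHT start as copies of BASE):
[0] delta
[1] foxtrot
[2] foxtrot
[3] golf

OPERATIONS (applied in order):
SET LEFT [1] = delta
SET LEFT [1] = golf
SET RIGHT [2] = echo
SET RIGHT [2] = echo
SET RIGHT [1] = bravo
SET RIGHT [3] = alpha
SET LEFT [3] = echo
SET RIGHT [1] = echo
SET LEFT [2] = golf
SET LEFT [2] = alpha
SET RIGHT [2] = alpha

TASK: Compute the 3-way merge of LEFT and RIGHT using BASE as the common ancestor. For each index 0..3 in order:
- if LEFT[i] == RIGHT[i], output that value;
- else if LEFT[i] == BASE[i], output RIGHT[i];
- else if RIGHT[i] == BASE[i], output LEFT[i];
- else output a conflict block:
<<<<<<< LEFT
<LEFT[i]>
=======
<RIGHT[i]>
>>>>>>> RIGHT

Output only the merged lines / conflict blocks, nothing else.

Answer: delta
<<<<<<< LEFT
golf
=======
echo
>>>>>>> RIGHT
alpha
<<<<<<< LEFT
echo
=======
alpha
>>>>>>> RIGHT

Derivation:
Final LEFT:  [delta, golf, alpha, echo]
Final RIGHT: [delta, echo, alpha, alpha]
i=0: L=delta R=delta -> agree -> delta
i=1: BASE=foxtrot L=golf R=echo all differ -> CONFLICT
i=2: L=alpha R=alpha -> agree -> alpha
i=3: BASE=golf L=echo R=alpha all differ -> CONFLICT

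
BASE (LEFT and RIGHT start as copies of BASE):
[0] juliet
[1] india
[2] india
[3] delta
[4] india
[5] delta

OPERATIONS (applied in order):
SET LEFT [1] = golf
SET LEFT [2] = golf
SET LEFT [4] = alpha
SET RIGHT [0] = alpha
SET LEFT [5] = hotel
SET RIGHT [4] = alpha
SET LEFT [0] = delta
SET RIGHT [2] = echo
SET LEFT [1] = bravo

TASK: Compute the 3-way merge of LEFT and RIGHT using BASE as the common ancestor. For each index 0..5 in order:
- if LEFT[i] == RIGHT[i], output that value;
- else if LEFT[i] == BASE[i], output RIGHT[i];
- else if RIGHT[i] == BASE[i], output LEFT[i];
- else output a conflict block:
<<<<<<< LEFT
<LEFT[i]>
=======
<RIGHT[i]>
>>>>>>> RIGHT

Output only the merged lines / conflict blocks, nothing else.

Answer: <<<<<<< LEFT
delta
=======
alpha
>>>>>>> RIGHT
bravo
<<<<<<< LEFT
golf
=======
echo
>>>>>>> RIGHT
delta
alpha
hotel

Derivation:
Final LEFT:  [delta, bravo, golf, delta, alpha, hotel]
Final RIGHT: [alpha, india, echo, delta, alpha, delta]
i=0: BASE=juliet L=delta R=alpha all differ -> CONFLICT
i=1: L=bravo, R=india=BASE -> take LEFT -> bravo
i=2: BASE=india L=golf R=echo all differ -> CONFLICT
i=3: L=delta R=delta -> agree -> delta
i=4: L=alpha R=alpha -> agree -> alpha
i=5: L=hotel, R=delta=BASE -> take LEFT -> hotel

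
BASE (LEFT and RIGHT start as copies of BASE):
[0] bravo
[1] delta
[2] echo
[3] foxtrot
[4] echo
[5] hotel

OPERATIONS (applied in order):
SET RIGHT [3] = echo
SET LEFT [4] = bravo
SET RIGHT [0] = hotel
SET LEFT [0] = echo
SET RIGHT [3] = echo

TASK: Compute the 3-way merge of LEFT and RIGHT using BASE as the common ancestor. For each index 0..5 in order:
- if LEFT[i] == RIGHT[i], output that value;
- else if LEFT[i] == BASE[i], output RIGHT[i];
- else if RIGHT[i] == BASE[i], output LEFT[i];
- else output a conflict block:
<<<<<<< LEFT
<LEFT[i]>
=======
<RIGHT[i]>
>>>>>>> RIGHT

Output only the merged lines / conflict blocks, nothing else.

Answer: <<<<<<< LEFT
echo
=======
hotel
>>>>>>> RIGHT
delta
echo
echo
bravo
hotel

Derivation:
Final LEFT:  [echo, delta, echo, foxtrot, bravo, hotel]
Final RIGHT: [hotel, delta, echo, echo, echo, hotel]
i=0: BASE=bravo L=echo R=hotel all differ -> CONFLICT
i=1: L=delta R=delta -> agree -> delta
i=2: L=echo R=echo -> agree -> echo
i=3: L=foxtrot=BASE, R=echo -> take RIGHT -> echo
i=4: L=bravo, R=echo=BASE -> take LEFT -> bravo
i=5: L=hotel R=hotel -> agree -> hotel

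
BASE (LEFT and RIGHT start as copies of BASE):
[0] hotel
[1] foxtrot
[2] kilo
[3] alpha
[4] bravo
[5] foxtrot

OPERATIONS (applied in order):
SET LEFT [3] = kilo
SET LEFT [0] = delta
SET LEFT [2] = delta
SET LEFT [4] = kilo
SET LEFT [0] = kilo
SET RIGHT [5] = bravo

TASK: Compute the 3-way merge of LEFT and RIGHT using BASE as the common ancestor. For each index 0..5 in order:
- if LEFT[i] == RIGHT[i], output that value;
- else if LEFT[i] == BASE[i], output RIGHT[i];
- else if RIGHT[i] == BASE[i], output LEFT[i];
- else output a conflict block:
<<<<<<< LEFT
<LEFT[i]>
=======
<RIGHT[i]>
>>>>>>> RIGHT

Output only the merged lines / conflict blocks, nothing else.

Answer: kilo
foxtrot
delta
kilo
kilo
bravo

Derivation:
Final LEFT:  [kilo, foxtrot, delta, kilo, kilo, foxtrot]
Final RIGHT: [hotel, foxtrot, kilo, alpha, bravo, bravo]
i=0: L=kilo, R=hotel=BASE -> take LEFT -> kilo
i=1: L=foxtrot R=foxtrot -> agree -> foxtrot
i=2: L=delta, R=kilo=BASE -> take LEFT -> delta
i=3: L=kilo, R=alpha=BASE -> take LEFT -> kilo
i=4: L=kilo, R=bravo=BASE -> take LEFT -> kilo
i=5: L=foxtrot=BASE, R=bravo -> take RIGHT -> bravo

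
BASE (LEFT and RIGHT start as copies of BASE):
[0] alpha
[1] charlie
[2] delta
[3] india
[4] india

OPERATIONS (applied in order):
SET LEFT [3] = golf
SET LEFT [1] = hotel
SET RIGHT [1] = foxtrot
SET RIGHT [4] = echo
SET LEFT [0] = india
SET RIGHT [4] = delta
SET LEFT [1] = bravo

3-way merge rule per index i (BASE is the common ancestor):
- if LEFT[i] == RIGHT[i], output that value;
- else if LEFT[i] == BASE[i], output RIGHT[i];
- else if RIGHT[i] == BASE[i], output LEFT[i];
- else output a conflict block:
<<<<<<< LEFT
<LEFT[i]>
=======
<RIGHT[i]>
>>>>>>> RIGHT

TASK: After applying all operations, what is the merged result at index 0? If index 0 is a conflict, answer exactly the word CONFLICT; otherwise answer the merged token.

Answer: india

Derivation:
Final LEFT:  [india, bravo, delta, golf, india]
Final RIGHT: [alpha, foxtrot, delta, india, delta]
i=0: L=india, R=alpha=BASE -> take LEFT -> india
i=1: BASE=charlie L=bravo R=foxtrot all differ -> CONFLICT
i=2: L=delta R=delta -> agree -> delta
i=3: L=golf, R=india=BASE -> take LEFT -> golf
i=4: L=india=BASE, R=delta -> take RIGHT -> delta
Index 0 -> india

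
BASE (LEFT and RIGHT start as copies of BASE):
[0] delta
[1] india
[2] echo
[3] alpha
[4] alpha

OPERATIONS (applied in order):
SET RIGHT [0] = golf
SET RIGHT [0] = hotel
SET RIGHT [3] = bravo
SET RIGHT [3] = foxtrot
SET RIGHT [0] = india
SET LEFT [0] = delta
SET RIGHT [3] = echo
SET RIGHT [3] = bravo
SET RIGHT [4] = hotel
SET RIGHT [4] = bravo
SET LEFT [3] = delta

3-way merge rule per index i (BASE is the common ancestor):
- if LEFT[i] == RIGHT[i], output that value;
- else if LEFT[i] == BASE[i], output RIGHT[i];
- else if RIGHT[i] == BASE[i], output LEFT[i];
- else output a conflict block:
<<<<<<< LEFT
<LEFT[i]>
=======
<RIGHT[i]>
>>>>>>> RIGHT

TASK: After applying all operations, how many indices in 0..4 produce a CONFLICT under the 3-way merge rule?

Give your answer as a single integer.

Answer: 1

Derivation:
Final LEFT:  [delta, india, echo, delta, alpha]
Final RIGHT: [india, india, echo, bravo, bravo]
i=0: L=delta=BASE, R=india -> take RIGHT -> india
i=1: L=india R=india -> agree -> india
i=2: L=echo R=echo -> agree -> echo
i=3: BASE=alpha L=delta R=bravo all differ -> CONFLICT
i=4: L=alpha=BASE, R=bravo -> take RIGHT -> bravo
Conflict count: 1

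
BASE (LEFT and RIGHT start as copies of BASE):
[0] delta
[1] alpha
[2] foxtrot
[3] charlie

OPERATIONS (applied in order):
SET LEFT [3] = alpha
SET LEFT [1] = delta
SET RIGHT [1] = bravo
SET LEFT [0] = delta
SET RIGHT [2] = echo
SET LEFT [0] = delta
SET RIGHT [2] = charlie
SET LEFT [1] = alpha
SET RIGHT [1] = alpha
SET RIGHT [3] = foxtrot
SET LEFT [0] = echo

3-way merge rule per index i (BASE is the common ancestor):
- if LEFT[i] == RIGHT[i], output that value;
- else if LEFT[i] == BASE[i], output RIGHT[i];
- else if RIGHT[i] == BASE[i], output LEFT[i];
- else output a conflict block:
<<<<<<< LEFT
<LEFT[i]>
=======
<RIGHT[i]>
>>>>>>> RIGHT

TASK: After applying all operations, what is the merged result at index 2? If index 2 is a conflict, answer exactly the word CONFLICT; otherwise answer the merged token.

Final LEFT:  [echo, alpha, foxtrot, alpha]
Final RIGHT: [delta, alpha, charlie, foxtrot]
i=0: L=echo, R=delta=BASE -> take LEFT -> echo
i=1: L=alpha R=alpha -> agree -> alpha
i=2: L=foxtrot=BASE, R=charlie -> take RIGHT -> charlie
i=3: BASE=charlie L=alpha R=foxtrot all differ -> CONFLICT
Index 2 -> charlie

Answer: charlie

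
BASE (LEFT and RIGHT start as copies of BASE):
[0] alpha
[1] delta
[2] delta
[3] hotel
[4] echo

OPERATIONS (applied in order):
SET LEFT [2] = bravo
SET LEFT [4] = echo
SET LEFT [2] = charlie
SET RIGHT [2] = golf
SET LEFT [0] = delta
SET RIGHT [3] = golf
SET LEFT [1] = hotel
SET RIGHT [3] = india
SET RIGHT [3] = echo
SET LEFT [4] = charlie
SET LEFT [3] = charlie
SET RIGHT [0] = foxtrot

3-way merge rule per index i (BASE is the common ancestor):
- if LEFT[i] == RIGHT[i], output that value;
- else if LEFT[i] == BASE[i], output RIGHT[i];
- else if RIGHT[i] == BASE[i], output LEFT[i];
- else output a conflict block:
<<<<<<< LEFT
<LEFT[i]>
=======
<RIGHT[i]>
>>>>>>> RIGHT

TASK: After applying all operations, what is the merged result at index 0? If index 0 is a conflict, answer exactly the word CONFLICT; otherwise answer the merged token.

Final LEFT:  [delta, hotel, charlie, charlie, charlie]
Final RIGHT: [foxtrot, delta, golf, echo, echo]
i=0: BASE=alpha L=delta R=foxtrot all differ -> CONFLICT
i=1: L=hotel, R=delta=BASE -> take LEFT -> hotel
i=2: BASE=delta L=charlie R=golf all differ -> CONFLICT
i=3: BASE=hotel L=charlie R=echo all differ -> CONFLICT
i=4: L=charlie, R=echo=BASE -> take LEFT -> charlie
Index 0 -> CONFLICT

Answer: CONFLICT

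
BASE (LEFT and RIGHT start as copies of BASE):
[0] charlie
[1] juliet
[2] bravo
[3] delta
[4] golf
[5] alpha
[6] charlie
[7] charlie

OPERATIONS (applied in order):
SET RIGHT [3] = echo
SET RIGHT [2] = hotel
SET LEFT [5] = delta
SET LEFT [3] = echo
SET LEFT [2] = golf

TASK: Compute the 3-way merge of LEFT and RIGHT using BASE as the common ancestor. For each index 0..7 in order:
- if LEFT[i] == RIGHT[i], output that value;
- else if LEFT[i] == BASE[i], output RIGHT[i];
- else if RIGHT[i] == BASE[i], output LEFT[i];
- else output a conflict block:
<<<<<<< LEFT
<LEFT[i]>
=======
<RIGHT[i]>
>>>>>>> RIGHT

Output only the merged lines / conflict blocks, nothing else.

Answer: charlie
juliet
<<<<<<< LEFT
golf
=======
hotel
>>>>>>> RIGHT
echo
golf
delta
charlie
charlie

Derivation:
Final LEFT:  [charlie, juliet, golf, echo, golf, delta, charlie, charlie]
Final RIGHT: [charlie, juliet, hotel, echo, golf, alpha, charlie, charlie]
i=0: L=charlie R=charlie -> agree -> charlie
i=1: L=juliet R=juliet -> agree -> juliet
i=2: BASE=bravo L=golf R=hotel all differ -> CONFLICT
i=3: L=echo R=echo -> agree -> echo
i=4: L=golf R=golf -> agree -> golf
i=5: L=delta, R=alpha=BASE -> take LEFT -> delta
i=6: L=charlie R=charlie -> agree -> charlie
i=7: L=charlie R=charlie -> agree -> charlie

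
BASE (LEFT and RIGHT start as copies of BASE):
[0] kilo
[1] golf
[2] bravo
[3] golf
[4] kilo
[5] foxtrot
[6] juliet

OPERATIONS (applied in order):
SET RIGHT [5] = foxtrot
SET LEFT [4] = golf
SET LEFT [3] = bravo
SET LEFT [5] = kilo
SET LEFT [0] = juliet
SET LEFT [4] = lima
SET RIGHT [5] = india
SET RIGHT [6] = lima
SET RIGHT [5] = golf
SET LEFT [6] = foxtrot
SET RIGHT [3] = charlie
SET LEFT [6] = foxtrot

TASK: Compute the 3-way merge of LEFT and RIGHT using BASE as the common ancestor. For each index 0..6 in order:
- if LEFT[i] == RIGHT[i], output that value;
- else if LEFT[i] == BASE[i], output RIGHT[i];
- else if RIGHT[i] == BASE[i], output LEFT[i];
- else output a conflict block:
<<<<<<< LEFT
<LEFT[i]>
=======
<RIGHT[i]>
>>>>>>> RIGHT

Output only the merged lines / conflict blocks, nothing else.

Answer: juliet
golf
bravo
<<<<<<< LEFT
bravo
=======
charlie
>>>>>>> RIGHT
lima
<<<<<<< LEFT
kilo
=======
golf
>>>>>>> RIGHT
<<<<<<< LEFT
foxtrot
=======
lima
>>>>>>> RIGHT

Derivation:
Final LEFT:  [juliet, golf, bravo, bravo, lima, kilo, foxtrot]
Final RIGHT: [kilo, golf, bravo, charlie, kilo, golf, lima]
i=0: L=juliet, R=kilo=BASE -> take LEFT -> juliet
i=1: L=golf R=golf -> agree -> golf
i=2: L=bravo R=bravo -> agree -> bravo
i=3: BASE=golf L=bravo R=charlie all differ -> CONFLICT
i=4: L=lima, R=kilo=BASE -> take LEFT -> lima
i=5: BASE=foxtrot L=kilo R=golf all differ -> CONFLICT
i=6: BASE=juliet L=foxtrot R=lima all differ -> CONFLICT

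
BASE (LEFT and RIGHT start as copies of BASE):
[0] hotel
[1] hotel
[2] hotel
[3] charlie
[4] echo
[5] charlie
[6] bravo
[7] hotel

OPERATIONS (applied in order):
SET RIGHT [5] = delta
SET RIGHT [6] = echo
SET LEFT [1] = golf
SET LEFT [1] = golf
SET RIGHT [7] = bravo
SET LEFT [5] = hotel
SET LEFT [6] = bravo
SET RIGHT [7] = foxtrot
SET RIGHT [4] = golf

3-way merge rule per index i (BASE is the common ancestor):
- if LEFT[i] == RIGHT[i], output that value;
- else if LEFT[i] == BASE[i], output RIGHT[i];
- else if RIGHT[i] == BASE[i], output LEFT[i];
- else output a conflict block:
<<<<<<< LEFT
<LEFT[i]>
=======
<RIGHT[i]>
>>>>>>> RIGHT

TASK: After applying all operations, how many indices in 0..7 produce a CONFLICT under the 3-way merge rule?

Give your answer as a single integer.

Answer: 1

Derivation:
Final LEFT:  [hotel, golf, hotel, charlie, echo, hotel, bravo, hotel]
Final RIGHT: [hotel, hotel, hotel, charlie, golf, delta, echo, foxtrot]
i=0: L=hotel R=hotel -> agree -> hotel
i=1: L=golf, R=hotel=BASE -> take LEFT -> golf
i=2: L=hotel R=hotel -> agree -> hotel
i=3: L=charlie R=charlie -> agree -> charlie
i=4: L=echo=BASE, R=golf -> take RIGHT -> golf
i=5: BASE=charlie L=hotel R=delta all differ -> CONFLICT
i=6: L=bravo=BASE, R=echo -> take RIGHT -> echo
i=7: L=hotel=BASE, R=foxtrot -> take RIGHT -> foxtrot
Conflict count: 1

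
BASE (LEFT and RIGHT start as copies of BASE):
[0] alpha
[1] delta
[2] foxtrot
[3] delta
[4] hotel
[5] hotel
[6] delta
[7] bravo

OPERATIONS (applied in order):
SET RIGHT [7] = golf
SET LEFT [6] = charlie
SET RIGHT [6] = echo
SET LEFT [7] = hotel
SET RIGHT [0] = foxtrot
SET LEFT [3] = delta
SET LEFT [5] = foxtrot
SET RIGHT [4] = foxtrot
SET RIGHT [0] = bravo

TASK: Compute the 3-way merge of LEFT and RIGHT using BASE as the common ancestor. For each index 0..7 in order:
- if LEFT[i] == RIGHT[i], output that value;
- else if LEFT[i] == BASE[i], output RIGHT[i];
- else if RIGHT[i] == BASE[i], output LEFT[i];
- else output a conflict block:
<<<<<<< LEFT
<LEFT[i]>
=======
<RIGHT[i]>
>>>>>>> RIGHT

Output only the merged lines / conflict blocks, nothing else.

Answer: bravo
delta
foxtrot
delta
foxtrot
foxtrot
<<<<<<< LEFT
charlie
=======
echo
>>>>>>> RIGHT
<<<<<<< LEFT
hotel
=======
golf
>>>>>>> RIGHT

Derivation:
Final LEFT:  [alpha, delta, foxtrot, delta, hotel, foxtrot, charlie, hotel]
Final RIGHT: [bravo, delta, foxtrot, delta, foxtrot, hotel, echo, golf]
i=0: L=alpha=BASE, R=bravo -> take RIGHT -> bravo
i=1: L=delta R=delta -> agree -> delta
i=2: L=foxtrot R=foxtrot -> agree -> foxtrot
i=3: L=delta R=delta -> agree -> delta
i=4: L=hotel=BASE, R=foxtrot -> take RIGHT -> foxtrot
i=5: L=foxtrot, R=hotel=BASE -> take LEFT -> foxtrot
i=6: BASE=delta L=charlie R=echo all differ -> CONFLICT
i=7: BASE=bravo L=hotel R=golf all differ -> CONFLICT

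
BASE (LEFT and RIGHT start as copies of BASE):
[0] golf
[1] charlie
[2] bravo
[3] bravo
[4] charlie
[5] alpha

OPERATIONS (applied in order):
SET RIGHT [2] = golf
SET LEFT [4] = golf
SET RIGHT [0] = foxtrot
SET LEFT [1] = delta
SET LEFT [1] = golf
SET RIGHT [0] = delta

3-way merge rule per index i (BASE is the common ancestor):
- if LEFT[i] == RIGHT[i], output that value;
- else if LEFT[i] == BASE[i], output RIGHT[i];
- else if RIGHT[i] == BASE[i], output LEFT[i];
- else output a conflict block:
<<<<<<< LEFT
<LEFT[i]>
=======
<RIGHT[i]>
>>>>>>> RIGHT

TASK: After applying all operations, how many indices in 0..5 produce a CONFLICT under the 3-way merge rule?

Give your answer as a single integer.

Answer: 0

Derivation:
Final LEFT:  [golf, golf, bravo, bravo, golf, alpha]
Final RIGHT: [delta, charlie, golf, bravo, charlie, alpha]
i=0: L=golf=BASE, R=delta -> take RIGHT -> delta
i=1: L=golf, R=charlie=BASE -> take LEFT -> golf
i=2: L=bravo=BASE, R=golf -> take RIGHT -> golf
i=3: L=bravo R=bravo -> agree -> bravo
i=4: L=golf, R=charlie=BASE -> take LEFT -> golf
i=5: L=alpha R=alpha -> agree -> alpha
Conflict count: 0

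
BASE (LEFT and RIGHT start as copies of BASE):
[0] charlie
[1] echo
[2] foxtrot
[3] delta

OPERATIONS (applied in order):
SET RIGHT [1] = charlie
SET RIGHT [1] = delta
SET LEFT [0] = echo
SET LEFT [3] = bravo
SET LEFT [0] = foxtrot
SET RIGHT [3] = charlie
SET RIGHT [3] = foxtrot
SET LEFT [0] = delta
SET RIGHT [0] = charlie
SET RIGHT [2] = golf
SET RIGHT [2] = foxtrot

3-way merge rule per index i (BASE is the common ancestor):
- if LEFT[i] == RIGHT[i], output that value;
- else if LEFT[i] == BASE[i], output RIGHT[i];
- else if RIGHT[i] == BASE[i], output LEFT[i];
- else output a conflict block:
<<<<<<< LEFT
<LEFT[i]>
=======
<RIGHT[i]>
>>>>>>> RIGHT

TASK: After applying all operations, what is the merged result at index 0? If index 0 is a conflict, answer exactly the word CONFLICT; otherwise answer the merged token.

Answer: delta

Derivation:
Final LEFT:  [delta, echo, foxtrot, bravo]
Final RIGHT: [charlie, delta, foxtrot, foxtrot]
i=0: L=delta, R=charlie=BASE -> take LEFT -> delta
i=1: L=echo=BASE, R=delta -> take RIGHT -> delta
i=2: L=foxtrot R=foxtrot -> agree -> foxtrot
i=3: BASE=delta L=bravo R=foxtrot all differ -> CONFLICT
Index 0 -> delta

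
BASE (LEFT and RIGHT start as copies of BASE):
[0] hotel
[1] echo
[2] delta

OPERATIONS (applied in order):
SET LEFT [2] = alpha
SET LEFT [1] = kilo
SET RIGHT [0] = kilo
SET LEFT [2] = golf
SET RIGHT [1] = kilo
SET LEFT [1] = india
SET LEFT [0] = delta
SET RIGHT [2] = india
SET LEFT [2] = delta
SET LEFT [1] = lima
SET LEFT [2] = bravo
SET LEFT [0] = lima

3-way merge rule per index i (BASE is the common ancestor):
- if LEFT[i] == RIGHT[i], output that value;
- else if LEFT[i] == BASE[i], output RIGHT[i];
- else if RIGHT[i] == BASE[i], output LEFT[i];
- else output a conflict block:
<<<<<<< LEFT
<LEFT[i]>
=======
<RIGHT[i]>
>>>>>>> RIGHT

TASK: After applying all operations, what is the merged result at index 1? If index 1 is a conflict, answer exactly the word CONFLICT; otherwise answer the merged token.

Answer: CONFLICT

Derivation:
Final LEFT:  [lima, lima, bravo]
Final RIGHT: [kilo, kilo, india]
i=0: BASE=hotel L=lima R=kilo all differ -> CONFLICT
i=1: BASE=echo L=lima R=kilo all differ -> CONFLICT
i=2: BASE=delta L=bravo R=india all differ -> CONFLICT
Index 1 -> CONFLICT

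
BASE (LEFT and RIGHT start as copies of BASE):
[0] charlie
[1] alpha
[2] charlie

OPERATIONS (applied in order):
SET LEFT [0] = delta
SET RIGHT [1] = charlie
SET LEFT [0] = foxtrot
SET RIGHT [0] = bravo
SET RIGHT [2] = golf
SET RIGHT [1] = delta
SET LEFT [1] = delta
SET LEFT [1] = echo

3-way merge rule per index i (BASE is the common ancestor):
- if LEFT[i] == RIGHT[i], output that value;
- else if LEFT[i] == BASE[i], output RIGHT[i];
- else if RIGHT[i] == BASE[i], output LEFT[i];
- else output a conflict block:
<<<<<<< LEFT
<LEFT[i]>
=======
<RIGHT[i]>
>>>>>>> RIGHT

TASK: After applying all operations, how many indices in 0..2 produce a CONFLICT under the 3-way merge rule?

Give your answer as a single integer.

Final LEFT:  [foxtrot, echo, charlie]
Final RIGHT: [bravo, delta, golf]
i=0: BASE=charlie L=foxtrot R=bravo all differ -> CONFLICT
i=1: BASE=alpha L=echo R=delta all differ -> CONFLICT
i=2: L=charlie=BASE, R=golf -> take RIGHT -> golf
Conflict count: 2

Answer: 2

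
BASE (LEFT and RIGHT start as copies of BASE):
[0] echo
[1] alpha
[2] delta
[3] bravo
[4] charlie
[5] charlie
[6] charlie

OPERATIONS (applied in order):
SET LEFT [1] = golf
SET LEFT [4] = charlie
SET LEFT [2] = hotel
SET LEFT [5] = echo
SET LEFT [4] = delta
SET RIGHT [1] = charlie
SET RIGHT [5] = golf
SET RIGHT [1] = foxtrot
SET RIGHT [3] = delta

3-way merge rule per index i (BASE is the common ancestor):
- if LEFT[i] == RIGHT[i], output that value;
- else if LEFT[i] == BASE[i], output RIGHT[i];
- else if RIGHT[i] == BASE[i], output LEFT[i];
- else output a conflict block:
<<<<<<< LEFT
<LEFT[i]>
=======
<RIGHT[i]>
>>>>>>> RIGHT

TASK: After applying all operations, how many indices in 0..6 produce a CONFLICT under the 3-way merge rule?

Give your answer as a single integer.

Answer: 2

Derivation:
Final LEFT:  [echo, golf, hotel, bravo, delta, echo, charlie]
Final RIGHT: [echo, foxtrot, delta, delta, charlie, golf, charlie]
i=0: L=echo R=echo -> agree -> echo
i=1: BASE=alpha L=golf R=foxtrot all differ -> CONFLICT
i=2: L=hotel, R=delta=BASE -> take LEFT -> hotel
i=3: L=bravo=BASE, R=delta -> take RIGHT -> delta
i=4: L=delta, R=charlie=BASE -> take LEFT -> delta
i=5: BASE=charlie L=echo R=golf all differ -> CONFLICT
i=6: L=charlie R=charlie -> agree -> charlie
Conflict count: 2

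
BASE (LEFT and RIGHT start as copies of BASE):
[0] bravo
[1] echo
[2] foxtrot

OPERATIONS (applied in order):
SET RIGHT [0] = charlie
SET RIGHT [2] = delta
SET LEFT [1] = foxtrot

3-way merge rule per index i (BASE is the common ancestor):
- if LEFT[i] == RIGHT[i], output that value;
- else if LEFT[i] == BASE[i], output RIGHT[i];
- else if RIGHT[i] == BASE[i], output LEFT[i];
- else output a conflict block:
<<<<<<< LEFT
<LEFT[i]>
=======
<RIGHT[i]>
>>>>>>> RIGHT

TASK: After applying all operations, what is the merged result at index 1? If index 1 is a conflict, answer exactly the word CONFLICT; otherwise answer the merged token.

Answer: foxtrot

Derivation:
Final LEFT:  [bravo, foxtrot, foxtrot]
Final RIGHT: [charlie, echo, delta]
i=0: L=bravo=BASE, R=charlie -> take RIGHT -> charlie
i=1: L=foxtrot, R=echo=BASE -> take LEFT -> foxtrot
i=2: L=foxtrot=BASE, R=delta -> take RIGHT -> delta
Index 1 -> foxtrot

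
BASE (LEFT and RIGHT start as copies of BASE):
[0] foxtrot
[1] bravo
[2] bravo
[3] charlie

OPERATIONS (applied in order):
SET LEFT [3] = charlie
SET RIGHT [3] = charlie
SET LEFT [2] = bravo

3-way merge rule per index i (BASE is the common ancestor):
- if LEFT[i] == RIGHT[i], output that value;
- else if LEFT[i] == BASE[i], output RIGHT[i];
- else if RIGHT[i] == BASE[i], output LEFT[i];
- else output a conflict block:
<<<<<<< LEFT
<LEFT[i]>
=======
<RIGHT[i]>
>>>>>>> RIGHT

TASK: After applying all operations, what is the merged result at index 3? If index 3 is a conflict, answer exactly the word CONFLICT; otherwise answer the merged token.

Answer: charlie

Derivation:
Final LEFT:  [foxtrot, bravo, bravo, charlie]
Final RIGHT: [foxtrot, bravo, bravo, charlie]
i=0: L=foxtrot R=foxtrot -> agree -> foxtrot
i=1: L=bravo R=bravo -> agree -> bravo
i=2: L=bravo R=bravo -> agree -> bravo
i=3: L=charlie R=charlie -> agree -> charlie
Index 3 -> charlie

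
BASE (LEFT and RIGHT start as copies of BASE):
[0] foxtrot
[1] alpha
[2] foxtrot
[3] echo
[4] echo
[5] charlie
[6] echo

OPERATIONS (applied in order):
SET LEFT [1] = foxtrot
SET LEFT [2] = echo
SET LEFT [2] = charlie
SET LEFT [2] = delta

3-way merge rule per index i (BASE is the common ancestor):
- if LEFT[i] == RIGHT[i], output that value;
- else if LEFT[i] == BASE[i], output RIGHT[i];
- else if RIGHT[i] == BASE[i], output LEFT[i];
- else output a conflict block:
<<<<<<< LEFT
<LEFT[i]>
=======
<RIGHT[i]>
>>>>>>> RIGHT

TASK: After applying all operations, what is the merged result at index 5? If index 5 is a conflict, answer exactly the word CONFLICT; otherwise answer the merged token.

Final LEFT:  [foxtrot, foxtrot, delta, echo, echo, charlie, echo]
Final RIGHT: [foxtrot, alpha, foxtrot, echo, echo, charlie, echo]
i=0: L=foxtrot R=foxtrot -> agree -> foxtrot
i=1: L=foxtrot, R=alpha=BASE -> take LEFT -> foxtrot
i=2: L=delta, R=foxtrot=BASE -> take LEFT -> delta
i=3: L=echo R=echo -> agree -> echo
i=4: L=echo R=echo -> agree -> echo
i=5: L=charlie R=charlie -> agree -> charlie
i=6: L=echo R=echo -> agree -> echo
Index 5 -> charlie

Answer: charlie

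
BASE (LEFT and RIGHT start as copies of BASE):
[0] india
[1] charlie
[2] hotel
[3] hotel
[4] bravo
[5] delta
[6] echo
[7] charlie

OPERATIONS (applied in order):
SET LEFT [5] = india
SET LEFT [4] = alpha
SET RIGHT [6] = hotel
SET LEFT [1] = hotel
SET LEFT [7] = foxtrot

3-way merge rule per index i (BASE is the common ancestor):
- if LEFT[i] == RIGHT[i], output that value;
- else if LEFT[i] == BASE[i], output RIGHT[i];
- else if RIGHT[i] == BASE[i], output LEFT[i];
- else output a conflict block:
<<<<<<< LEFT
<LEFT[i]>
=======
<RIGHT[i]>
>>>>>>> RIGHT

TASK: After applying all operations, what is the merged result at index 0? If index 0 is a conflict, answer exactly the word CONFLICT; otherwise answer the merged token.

Answer: india

Derivation:
Final LEFT:  [india, hotel, hotel, hotel, alpha, india, echo, foxtrot]
Final RIGHT: [india, charlie, hotel, hotel, bravo, delta, hotel, charlie]
i=0: L=india R=india -> agree -> india
i=1: L=hotel, R=charlie=BASE -> take LEFT -> hotel
i=2: L=hotel R=hotel -> agree -> hotel
i=3: L=hotel R=hotel -> agree -> hotel
i=4: L=alpha, R=bravo=BASE -> take LEFT -> alpha
i=5: L=india, R=delta=BASE -> take LEFT -> india
i=6: L=echo=BASE, R=hotel -> take RIGHT -> hotel
i=7: L=foxtrot, R=charlie=BASE -> take LEFT -> foxtrot
Index 0 -> india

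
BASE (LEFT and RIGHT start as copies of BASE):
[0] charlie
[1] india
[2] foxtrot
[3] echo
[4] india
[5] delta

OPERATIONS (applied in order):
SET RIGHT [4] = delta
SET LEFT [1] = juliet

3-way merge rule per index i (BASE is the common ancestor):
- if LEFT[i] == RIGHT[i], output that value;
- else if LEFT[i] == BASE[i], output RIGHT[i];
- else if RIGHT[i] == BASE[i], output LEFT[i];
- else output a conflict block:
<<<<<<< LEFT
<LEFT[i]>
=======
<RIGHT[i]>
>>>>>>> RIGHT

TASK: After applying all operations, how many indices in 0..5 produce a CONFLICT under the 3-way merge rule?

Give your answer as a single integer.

Answer: 0

Derivation:
Final LEFT:  [charlie, juliet, foxtrot, echo, india, delta]
Final RIGHT: [charlie, india, foxtrot, echo, delta, delta]
i=0: L=charlie R=charlie -> agree -> charlie
i=1: L=juliet, R=india=BASE -> take LEFT -> juliet
i=2: L=foxtrot R=foxtrot -> agree -> foxtrot
i=3: L=echo R=echo -> agree -> echo
i=4: L=india=BASE, R=delta -> take RIGHT -> delta
i=5: L=delta R=delta -> agree -> delta
Conflict count: 0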